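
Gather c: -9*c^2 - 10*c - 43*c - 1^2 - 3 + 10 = -9*c^2 - 53*c + 6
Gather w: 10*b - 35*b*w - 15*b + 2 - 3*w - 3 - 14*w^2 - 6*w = -5*b - 14*w^2 + w*(-35*b - 9) - 1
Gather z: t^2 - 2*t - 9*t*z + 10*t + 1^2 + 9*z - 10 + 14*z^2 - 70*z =t^2 + 8*t + 14*z^2 + z*(-9*t - 61) - 9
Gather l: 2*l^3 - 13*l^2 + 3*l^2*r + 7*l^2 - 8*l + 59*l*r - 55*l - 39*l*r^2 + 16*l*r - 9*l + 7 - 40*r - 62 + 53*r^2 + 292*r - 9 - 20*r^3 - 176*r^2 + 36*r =2*l^3 + l^2*(3*r - 6) + l*(-39*r^2 + 75*r - 72) - 20*r^3 - 123*r^2 + 288*r - 64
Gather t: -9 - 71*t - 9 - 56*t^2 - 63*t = -56*t^2 - 134*t - 18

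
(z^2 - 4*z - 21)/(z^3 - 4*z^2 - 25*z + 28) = (z + 3)/(z^2 + 3*z - 4)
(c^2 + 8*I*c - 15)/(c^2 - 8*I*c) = (c^2 + 8*I*c - 15)/(c*(c - 8*I))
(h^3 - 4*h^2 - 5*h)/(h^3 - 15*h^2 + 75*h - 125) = h*(h + 1)/(h^2 - 10*h + 25)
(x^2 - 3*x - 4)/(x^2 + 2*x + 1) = (x - 4)/(x + 1)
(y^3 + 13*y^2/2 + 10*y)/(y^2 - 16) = y*(2*y + 5)/(2*(y - 4))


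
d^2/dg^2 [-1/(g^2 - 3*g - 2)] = 2*(-g^2 + 3*g + (2*g - 3)^2 + 2)/(-g^2 + 3*g + 2)^3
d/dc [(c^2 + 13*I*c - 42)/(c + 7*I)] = 1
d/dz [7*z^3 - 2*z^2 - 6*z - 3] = 21*z^2 - 4*z - 6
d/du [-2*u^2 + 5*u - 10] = 5 - 4*u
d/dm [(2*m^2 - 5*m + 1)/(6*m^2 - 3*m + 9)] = 2*(4*m^2 + 4*m - 7)/(3*(4*m^4 - 4*m^3 + 13*m^2 - 6*m + 9))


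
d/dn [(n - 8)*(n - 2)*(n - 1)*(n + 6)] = 4*n^3 - 15*n^2 - 80*n + 140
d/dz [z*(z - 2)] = 2*z - 2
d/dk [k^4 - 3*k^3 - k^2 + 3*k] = 4*k^3 - 9*k^2 - 2*k + 3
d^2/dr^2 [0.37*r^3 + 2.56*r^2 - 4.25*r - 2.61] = 2.22*r + 5.12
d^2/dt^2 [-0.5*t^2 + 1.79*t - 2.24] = -1.00000000000000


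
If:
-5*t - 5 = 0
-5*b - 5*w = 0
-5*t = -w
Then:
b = 5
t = -1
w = -5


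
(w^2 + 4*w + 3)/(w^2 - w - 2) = (w + 3)/(w - 2)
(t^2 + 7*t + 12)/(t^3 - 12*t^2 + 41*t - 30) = (t^2 + 7*t + 12)/(t^3 - 12*t^2 + 41*t - 30)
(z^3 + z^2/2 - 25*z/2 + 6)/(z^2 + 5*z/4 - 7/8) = 4*(z^2 + z - 12)/(4*z + 7)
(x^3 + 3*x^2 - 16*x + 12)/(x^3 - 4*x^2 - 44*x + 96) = (x - 1)/(x - 8)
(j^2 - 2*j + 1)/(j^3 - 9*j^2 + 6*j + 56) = (j^2 - 2*j + 1)/(j^3 - 9*j^2 + 6*j + 56)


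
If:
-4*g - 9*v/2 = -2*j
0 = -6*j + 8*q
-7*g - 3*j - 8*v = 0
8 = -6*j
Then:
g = -236/3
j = -4/3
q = -1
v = 208/3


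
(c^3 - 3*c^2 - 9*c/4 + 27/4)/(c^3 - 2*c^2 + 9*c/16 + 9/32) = 8*(2*c^2 - 3*c - 9)/(16*c^2 - 8*c - 3)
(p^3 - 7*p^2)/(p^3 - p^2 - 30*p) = p*(7 - p)/(-p^2 + p + 30)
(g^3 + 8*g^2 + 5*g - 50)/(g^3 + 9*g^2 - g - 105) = (g^2 + 3*g - 10)/(g^2 + 4*g - 21)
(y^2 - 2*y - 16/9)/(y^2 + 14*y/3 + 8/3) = (y - 8/3)/(y + 4)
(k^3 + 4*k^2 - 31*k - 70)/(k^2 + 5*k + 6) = (k^2 + 2*k - 35)/(k + 3)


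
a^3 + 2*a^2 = a^2*(a + 2)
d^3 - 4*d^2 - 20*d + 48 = (d - 6)*(d - 2)*(d + 4)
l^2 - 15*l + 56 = (l - 8)*(l - 7)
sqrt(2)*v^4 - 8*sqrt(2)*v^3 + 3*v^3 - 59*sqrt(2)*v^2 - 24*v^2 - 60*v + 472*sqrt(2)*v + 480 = (v - 8)*(v - 5*sqrt(2))*(v + 6*sqrt(2))*(sqrt(2)*v + 1)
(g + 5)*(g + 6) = g^2 + 11*g + 30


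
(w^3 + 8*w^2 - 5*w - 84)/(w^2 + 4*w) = w + 4 - 21/w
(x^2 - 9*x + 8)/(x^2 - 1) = (x - 8)/(x + 1)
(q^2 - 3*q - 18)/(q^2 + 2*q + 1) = (q^2 - 3*q - 18)/(q^2 + 2*q + 1)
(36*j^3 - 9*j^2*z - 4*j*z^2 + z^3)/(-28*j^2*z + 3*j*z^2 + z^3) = (-9*j^2 + z^2)/(z*(7*j + z))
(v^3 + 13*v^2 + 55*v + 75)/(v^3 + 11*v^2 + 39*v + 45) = (v + 5)/(v + 3)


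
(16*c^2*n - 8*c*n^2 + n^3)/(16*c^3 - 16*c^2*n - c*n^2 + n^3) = n*(4*c - n)/(4*c^2 - 3*c*n - n^2)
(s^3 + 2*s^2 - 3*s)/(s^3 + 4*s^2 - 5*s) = (s + 3)/(s + 5)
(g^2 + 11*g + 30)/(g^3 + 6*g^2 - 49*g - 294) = (g + 5)/(g^2 - 49)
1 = 1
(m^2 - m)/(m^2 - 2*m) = (m - 1)/(m - 2)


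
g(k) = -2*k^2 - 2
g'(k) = -4*k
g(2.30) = -12.58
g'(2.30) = -9.20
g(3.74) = -29.98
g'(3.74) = -14.96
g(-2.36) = -13.14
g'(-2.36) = 9.44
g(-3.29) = -23.65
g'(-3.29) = 13.16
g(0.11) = -2.02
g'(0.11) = -0.44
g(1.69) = -7.71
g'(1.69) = -6.76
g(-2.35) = -13.04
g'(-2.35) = 9.40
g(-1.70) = -7.78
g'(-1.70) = 6.80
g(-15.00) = -452.00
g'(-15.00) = 60.00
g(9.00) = -164.00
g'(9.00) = -36.00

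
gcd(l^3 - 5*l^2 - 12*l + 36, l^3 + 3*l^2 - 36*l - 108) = l^2 - 3*l - 18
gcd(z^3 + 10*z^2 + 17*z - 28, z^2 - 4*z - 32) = z + 4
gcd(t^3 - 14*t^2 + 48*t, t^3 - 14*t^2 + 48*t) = t^3 - 14*t^2 + 48*t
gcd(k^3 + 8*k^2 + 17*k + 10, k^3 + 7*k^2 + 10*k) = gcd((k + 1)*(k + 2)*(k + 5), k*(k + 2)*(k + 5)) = k^2 + 7*k + 10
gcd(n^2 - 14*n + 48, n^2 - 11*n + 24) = n - 8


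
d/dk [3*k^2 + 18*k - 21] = 6*k + 18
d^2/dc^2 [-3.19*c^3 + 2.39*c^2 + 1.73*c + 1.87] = 4.78 - 19.14*c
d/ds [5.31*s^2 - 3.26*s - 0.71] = 10.62*s - 3.26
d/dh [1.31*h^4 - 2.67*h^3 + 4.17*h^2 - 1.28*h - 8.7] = 5.24*h^3 - 8.01*h^2 + 8.34*h - 1.28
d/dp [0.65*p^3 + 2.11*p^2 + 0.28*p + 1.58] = 1.95*p^2 + 4.22*p + 0.28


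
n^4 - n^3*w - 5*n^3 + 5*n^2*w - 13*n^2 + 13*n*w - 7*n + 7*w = (n - 7)*(n + 1)^2*(n - w)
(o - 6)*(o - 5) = o^2 - 11*o + 30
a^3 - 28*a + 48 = (a - 4)*(a - 2)*(a + 6)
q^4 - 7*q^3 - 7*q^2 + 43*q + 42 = (q - 7)*(q - 3)*(q + 1)*(q + 2)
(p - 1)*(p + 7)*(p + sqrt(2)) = p^3 + sqrt(2)*p^2 + 6*p^2 - 7*p + 6*sqrt(2)*p - 7*sqrt(2)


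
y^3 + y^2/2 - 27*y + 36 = (y - 4)*(y - 3/2)*(y + 6)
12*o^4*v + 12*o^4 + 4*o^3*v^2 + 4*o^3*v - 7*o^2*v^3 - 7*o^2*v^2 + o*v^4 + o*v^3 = (-6*o + v)*(-2*o + v)*(o + v)*(o*v + o)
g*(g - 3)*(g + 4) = g^3 + g^2 - 12*g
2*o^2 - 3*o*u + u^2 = (-2*o + u)*(-o + u)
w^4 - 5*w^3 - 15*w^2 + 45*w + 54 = (w - 6)*(w - 3)*(w + 1)*(w + 3)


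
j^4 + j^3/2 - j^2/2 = j^2*(j - 1/2)*(j + 1)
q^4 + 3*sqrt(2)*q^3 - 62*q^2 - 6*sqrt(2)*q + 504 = (q - 3*sqrt(2))^2*(q + 2*sqrt(2))*(q + 7*sqrt(2))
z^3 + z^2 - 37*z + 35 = (z - 5)*(z - 1)*(z + 7)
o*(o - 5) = o^2 - 5*o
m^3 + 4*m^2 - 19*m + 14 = (m - 2)*(m - 1)*(m + 7)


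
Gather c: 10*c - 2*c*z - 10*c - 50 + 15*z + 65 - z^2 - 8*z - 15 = -2*c*z - z^2 + 7*z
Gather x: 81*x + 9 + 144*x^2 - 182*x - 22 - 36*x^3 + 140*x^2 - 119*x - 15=-36*x^3 + 284*x^2 - 220*x - 28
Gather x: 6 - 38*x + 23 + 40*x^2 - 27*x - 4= 40*x^2 - 65*x + 25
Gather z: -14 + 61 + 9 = 56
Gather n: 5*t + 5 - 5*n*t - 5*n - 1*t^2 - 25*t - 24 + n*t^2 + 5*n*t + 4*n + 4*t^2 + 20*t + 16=n*(t^2 - 1) + 3*t^2 - 3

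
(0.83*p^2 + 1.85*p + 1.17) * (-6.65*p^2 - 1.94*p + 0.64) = -5.5195*p^4 - 13.9127*p^3 - 10.8383*p^2 - 1.0858*p + 0.7488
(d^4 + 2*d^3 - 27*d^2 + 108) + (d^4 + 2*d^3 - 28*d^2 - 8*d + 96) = 2*d^4 + 4*d^3 - 55*d^2 - 8*d + 204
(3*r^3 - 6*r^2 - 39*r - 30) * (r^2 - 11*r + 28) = 3*r^5 - 39*r^4 + 111*r^3 + 231*r^2 - 762*r - 840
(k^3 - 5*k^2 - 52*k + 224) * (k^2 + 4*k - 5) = k^5 - k^4 - 77*k^3 + 41*k^2 + 1156*k - 1120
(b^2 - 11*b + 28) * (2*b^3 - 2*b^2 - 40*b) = 2*b^5 - 24*b^4 + 38*b^3 + 384*b^2 - 1120*b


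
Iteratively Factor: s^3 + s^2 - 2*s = (s)*(s^2 + s - 2) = s*(s + 2)*(s - 1)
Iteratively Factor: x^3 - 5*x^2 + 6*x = (x - 3)*(x^2 - 2*x) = (x - 3)*(x - 2)*(x)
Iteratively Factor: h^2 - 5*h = (h)*(h - 5)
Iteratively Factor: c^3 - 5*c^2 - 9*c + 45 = (c - 3)*(c^2 - 2*c - 15) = (c - 5)*(c - 3)*(c + 3)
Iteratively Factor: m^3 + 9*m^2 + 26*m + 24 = (m + 2)*(m^2 + 7*m + 12) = (m + 2)*(m + 4)*(m + 3)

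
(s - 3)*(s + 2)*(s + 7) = s^3 + 6*s^2 - 13*s - 42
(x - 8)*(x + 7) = x^2 - x - 56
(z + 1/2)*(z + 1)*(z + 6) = z^3 + 15*z^2/2 + 19*z/2 + 3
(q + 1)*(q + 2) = q^2 + 3*q + 2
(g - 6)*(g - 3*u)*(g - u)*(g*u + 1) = g^4*u - 4*g^3*u^2 - 6*g^3*u + g^3 + 3*g^2*u^3 + 24*g^2*u^2 - 4*g^2*u - 6*g^2 - 18*g*u^3 + 3*g*u^2 + 24*g*u - 18*u^2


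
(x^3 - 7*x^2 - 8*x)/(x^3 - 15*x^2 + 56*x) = (x + 1)/(x - 7)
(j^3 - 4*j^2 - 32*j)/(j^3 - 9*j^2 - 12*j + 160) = j/(j - 5)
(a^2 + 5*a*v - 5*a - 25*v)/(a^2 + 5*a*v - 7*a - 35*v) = (a - 5)/(a - 7)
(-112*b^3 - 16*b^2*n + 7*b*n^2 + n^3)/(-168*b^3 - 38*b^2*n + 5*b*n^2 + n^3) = (4*b - n)/(6*b - n)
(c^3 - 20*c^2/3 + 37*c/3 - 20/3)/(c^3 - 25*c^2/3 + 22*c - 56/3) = (3*c^2 - 8*c + 5)/(3*c^2 - 13*c + 14)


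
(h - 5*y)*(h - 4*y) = h^2 - 9*h*y + 20*y^2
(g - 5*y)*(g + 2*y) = g^2 - 3*g*y - 10*y^2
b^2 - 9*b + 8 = (b - 8)*(b - 1)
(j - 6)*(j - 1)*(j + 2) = j^3 - 5*j^2 - 8*j + 12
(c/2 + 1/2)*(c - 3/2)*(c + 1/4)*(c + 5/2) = c^4/2 + 9*c^3/8 - 9*c^2/8 - 71*c/32 - 15/32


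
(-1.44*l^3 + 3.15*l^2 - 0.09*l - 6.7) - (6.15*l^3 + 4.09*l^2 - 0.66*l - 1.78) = -7.59*l^3 - 0.94*l^2 + 0.57*l - 4.92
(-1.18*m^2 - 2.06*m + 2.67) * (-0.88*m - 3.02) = 1.0384*m^3 + 5.3764*m^2 + 3.8716*m - 8.0634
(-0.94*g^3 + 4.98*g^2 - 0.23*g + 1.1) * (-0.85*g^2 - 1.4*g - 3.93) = 0.799*g^5 - 2.917*g^4 - 3.0823*g^3 - 20.1844*g^2 - 0.6361*g - 4.323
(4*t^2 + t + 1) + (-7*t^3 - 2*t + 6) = -7*t^3 + 4*t^2 - t + 7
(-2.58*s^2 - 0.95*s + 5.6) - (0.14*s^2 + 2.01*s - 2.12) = -2.72*s^2 - 2.96*s + 7.72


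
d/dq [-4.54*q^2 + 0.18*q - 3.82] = 0.18 - 9.08*q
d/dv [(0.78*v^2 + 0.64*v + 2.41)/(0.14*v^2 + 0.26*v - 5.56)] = (0.1132*v^2 - 9.3484*v - 4.185)/(0.0196*v^4 + 0.0728*v^3 - 1.4892*v^2 - 2.8912*v + 30.9136)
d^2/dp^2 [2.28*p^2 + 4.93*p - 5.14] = 4.56000000000000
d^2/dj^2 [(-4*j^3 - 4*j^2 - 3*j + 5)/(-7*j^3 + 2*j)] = 2*(196*j^6 + 609*j^5 - 1302*j^4 + 58*j^3 + 210*j^2 - 20)/(j^3*(343*j^6 - 294*j^4 + 84*j^2 - 8))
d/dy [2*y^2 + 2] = 4*y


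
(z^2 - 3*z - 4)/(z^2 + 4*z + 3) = (z - 4)/(z + 3)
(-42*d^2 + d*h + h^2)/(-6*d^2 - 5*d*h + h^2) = (7*d + h)/(d + h)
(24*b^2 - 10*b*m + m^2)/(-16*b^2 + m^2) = (-6*b + m)/(4*b + m)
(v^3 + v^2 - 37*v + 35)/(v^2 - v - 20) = (v^2 + 6*v - 7)/(v + 4)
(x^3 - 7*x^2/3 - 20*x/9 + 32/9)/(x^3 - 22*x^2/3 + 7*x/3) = (9*x^3 - 21*x^2 - 20*x + 32)/(3*x*(3*x^2 - 22*x + 7))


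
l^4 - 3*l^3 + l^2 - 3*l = l*(l - 3)*(l - I)*(l + I)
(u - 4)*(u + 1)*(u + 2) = u^3 - u^2 - 10*u - 8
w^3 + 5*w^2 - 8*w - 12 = (w - 2)*(w + 1)*(w + 6)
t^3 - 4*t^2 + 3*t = t*(t - 3)*(t - 1)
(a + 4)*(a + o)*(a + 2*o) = a^3 + 3*a^2*o + 4*a^2 + 2*a*o^2 + 12*a*o + 8*o^2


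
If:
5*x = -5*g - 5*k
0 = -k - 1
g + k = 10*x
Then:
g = 1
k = -1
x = 0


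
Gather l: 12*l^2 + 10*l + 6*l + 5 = 12*l^2 + 16*l + 5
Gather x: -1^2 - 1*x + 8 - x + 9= 16 - 2*x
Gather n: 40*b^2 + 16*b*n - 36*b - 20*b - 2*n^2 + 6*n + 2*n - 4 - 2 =40*b^2 - 56*b - 2*n^2 + n*(16*b + 8) - 6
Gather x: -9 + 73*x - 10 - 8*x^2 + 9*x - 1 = -8*x^2 + 82*x - 20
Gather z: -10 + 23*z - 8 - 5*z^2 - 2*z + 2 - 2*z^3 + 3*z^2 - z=-2*z^3 - 2*z^2 + 20*z - 16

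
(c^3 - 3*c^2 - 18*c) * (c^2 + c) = c^5 - 2*c^4 - 21*c^3 - 18*c^2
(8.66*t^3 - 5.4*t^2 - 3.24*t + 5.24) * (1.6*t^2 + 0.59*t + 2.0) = 13.856*t^5 - 3.5306*t^4 + 8.95*t^3 - 4.3276*t^2 - 3.3884*t + 10.48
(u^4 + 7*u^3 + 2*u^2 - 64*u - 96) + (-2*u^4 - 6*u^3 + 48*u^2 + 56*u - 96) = -u^4 + u^3 + 50*u^2 - 8*u - 192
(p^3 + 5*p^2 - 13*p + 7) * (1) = p^3 + 5*p^2 - 13*p + 7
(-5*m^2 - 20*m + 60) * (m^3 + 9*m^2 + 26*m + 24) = -5*m^5 - 65*m^4 - 250*m^3 - 100*m^2 + 1080*m + 1440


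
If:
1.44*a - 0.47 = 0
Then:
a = 0.33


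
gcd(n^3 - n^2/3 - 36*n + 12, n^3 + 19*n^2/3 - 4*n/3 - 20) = n + 6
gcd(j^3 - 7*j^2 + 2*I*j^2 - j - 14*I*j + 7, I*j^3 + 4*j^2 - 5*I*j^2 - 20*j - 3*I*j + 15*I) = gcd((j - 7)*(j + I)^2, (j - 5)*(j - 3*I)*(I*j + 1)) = 1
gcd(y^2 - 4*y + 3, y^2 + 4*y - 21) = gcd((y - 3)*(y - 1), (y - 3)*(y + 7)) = y - 3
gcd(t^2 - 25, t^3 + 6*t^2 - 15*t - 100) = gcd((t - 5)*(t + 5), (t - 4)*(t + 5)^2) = t + 5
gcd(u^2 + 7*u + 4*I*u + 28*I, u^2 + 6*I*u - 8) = u + 4*I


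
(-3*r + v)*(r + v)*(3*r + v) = -9*r^3 - 9*r^2*v + r*v^2 + v^3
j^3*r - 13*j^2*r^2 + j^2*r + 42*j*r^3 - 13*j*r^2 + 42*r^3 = (j - 7*r)*(j - 6*r)*(j*r + r)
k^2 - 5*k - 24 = (k - 8)*(k + 3)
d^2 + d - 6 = (d - 2)*(d + 3)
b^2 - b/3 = b*(b - 1/3)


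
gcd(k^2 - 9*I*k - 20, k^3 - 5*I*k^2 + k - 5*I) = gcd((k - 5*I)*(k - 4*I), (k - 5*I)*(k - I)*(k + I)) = k - 5*I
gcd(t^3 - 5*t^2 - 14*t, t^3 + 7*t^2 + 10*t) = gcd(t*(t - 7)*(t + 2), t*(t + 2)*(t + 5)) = t^2 + 2*t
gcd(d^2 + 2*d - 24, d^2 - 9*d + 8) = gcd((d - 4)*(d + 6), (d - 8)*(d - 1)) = 1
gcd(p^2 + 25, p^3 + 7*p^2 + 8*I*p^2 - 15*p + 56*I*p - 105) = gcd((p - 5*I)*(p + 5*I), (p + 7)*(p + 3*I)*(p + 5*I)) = p + 5*I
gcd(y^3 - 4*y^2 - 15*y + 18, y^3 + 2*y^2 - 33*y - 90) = y^2 - 3*y - 18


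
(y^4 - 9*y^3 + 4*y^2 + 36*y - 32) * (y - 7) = y^5 - 16*y^4 + 67*y^3 + 8*y^2 - 284*y + 224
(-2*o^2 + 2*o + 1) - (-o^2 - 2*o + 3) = -o^2 + 4*o - 2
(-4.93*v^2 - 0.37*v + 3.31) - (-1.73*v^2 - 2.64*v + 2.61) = -3.2*v^2 + 2.27*v + 0.7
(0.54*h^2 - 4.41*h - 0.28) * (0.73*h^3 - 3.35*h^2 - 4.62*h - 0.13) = 0.3942*h^5 - 5.0283*h^4 + 12.0743*h^3 + 21.242*h^2 + 1.8669*h + 0.0364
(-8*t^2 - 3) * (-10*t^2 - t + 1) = 80*t^4 + 8*t^3 + 22*t^2 + 3*t - 3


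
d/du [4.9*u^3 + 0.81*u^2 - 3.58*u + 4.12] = 14.7*u^2 + 1.62*u - 3.58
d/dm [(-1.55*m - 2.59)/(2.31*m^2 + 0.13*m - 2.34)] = (3.5805*m^2 + 11.9658*m + 3.9637)/(5.3361*m^4 + 0.6006*m^3 - 10.7939*m^2 - 0.6084*m + 5.4756)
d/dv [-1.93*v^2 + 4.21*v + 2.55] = 4.21 - 3.86*v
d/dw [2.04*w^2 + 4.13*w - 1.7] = 4.08*w + 4.13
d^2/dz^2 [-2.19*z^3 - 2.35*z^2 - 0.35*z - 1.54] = -13.14*z - 4.7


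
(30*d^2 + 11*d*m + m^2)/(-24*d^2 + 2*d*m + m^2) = (-5*d - m)/(4*d - m)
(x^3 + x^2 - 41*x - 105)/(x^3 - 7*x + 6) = (x^2 - 2*x - 35)/(x^2 - 3*x + 2)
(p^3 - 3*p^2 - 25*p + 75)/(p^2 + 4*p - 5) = (p^2 - 8*p + 15)/(p - 1)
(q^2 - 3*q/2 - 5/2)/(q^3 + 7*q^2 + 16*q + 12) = (2*q^2 - 3*q - 5)/(2*(q^3 + 7*q^2 + 16*q + 12))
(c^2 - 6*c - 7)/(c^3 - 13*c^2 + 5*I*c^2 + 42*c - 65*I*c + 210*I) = (c + 1)/(c^2 + c*(-6 + 5*I) - 30*I)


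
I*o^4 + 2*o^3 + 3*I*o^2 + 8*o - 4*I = (o - 2*I)*(o - I)*(o + 2*I)*(I*o + 1)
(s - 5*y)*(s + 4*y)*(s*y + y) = s^3*y - s^2*y^2 + s^2*y - 20*s*y^3 - s*y^2 - 20*y^3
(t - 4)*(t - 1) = t^2 - 5*t + 4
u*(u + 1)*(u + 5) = u^3 + 6*u^2 + 5*u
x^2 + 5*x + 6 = (x + 2)*(x + 3)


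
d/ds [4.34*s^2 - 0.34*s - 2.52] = 8.68*s - 0.34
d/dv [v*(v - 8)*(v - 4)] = 3*v^2 - 24*v + 32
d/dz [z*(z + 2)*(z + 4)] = 3*z^2 + 12*z + 8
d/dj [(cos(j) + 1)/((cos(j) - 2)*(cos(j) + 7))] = (cos(j)^2 + 2*cos(j) + 19)*sin(j)/((cos(j) - 2)^2*(cos(j) + 7)^2)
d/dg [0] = 0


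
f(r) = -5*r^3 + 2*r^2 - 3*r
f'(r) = -15*r^2 + 4*r - 3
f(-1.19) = 14.83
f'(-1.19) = -29.00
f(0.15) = -0.42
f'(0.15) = -2.74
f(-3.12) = 180.69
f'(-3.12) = -161.50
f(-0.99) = 9.78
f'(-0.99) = -21.66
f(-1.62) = 31.37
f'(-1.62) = -48.85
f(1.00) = -6.00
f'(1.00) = -14.00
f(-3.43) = 235.59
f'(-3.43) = -193.19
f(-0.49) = 2.54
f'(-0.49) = -8.56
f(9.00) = -3510.00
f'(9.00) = -1182.00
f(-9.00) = 3834.00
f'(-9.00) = -1254.00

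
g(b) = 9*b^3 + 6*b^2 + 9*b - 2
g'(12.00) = 4041.00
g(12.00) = 16522.00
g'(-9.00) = 2088.00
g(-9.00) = -6158.00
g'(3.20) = 323.88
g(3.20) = 383.15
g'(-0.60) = 11.52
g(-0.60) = -7.18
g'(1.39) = 77.85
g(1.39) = 46.27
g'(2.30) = 179.43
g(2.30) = 159.94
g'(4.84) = 699.57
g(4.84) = 1202.53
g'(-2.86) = 195.53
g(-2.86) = -189.21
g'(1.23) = 64.61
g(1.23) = 34.90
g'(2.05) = 147.07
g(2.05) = 119.20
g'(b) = 27*b^2 + 12*b + 9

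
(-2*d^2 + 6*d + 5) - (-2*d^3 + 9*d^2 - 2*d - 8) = 2*d^3 - 11*d^2 + 8*d + 13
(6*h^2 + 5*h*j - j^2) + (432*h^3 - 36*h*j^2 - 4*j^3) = 432*h^3 + 6*h^2 - 36*h*j^2 + 5*h*j - 4*j^3 - j^2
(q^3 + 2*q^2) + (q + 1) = q^3 + 2*q^2 + q + 1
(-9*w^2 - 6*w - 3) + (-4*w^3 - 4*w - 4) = -4*w^3 - 9*w^2 - 10*w - 7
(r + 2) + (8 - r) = 10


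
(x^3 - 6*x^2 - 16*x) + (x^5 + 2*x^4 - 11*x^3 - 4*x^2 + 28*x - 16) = x^5 + 2*x^4 - 10*x^3 - 10*x^2 + 12*x - 16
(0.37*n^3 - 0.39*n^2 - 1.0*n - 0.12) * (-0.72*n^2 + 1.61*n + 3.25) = -0.2664*n^5 + 0.8765*n^4 + 1.2946*n^3 - 2.7911*n^2 - 3.4432*n - 0.39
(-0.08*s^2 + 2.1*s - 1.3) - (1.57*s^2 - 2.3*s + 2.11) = -1.65*s^2 + 4.4*s - 3.41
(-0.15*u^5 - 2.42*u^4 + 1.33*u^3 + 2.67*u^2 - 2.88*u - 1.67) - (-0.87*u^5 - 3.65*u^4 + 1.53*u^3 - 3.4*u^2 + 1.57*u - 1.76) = 0.72*u^5 + 1.23*u^4 - 0.2*u^3 + 6.07*u^2 - 4.45*u + 0.0900000000000001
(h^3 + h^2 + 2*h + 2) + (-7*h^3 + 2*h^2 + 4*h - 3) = -6*h^3 + 3*h^2 + 6*h - 1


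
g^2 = g^2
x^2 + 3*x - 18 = (x - 3)*(x + 6)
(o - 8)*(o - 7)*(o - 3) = o^3 - 18*o^2 + 101*o - 168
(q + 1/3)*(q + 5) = q^2 + 16*q/3 + 5/3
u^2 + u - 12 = (u - 3)*(u + 4)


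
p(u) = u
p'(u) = 1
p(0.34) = 0.34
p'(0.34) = 1.00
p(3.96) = 3.96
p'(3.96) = 1.00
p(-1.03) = -1.03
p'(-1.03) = 1.00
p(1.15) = 1.15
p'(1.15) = 1.00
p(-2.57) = -2.57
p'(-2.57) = 1.00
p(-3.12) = -3.12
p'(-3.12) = 1.00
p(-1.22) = -1.22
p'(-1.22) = 1.00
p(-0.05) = -0.05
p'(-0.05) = 1.00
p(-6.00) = -6.00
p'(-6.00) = 1.00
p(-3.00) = -3.00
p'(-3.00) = 1.00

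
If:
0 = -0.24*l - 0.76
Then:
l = -3.17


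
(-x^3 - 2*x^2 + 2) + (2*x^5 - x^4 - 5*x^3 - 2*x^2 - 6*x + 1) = 2*x^5 - x^4 - 6*x^3 - 4*x^2 - 6*x + 3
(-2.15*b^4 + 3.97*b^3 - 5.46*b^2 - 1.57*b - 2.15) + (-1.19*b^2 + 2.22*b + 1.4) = -2.15*b^4 + 3.97*b^3 - 6.65*b^2 + 0.65*b - 0.75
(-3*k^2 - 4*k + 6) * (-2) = 6*k^2 + 8*k - 12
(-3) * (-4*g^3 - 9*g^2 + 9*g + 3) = 12*g^3 + 27*g^2 - 27*g - 9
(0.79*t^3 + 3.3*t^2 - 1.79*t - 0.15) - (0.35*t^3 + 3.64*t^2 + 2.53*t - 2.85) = 0.44*t^3 - 0.34*t^2 - 4.32*t + 2.7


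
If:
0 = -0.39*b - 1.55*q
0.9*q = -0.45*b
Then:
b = 0.00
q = 0.00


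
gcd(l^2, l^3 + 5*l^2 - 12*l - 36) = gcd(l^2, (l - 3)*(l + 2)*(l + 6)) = 1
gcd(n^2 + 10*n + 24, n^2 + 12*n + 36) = n + 6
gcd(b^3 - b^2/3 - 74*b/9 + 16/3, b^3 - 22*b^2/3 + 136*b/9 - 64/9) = b^2 - 10*b/3 + 16/9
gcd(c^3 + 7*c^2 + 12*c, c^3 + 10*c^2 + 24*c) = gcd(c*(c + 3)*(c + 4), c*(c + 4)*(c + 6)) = c^2 + 4*c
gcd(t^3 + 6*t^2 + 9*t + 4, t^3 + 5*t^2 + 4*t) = t^2 + 5*t + 4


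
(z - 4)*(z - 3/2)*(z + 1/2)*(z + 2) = z^4 - 3*z^3 - 27*z^2/4 + 19*z/2 + 6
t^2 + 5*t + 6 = (t + 2)*(t + 3)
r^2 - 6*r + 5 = (r - 5)*(r - 1)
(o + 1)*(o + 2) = o^2 + 3*o + 2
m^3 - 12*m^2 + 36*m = m*(m - 6)^2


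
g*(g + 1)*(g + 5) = g^3 + 6*g^2 + 5*g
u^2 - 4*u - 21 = (u - 7)*(u + 3)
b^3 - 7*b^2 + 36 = (b - 6)*(b - 3)*(b + 2)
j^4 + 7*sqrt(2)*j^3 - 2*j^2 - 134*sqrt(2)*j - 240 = (j - 3*sqrt(2))*(j + sqrt(2))*(j + 4*sqrt(2))*(j + 5*sqrt(2))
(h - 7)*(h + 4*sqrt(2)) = h^2 - 7*h + 4*sqrt(2)*h - 28*sqrt(2)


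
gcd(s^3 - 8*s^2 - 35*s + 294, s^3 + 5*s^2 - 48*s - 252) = s^2 - s - 42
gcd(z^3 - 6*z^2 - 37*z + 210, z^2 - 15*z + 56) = z - 7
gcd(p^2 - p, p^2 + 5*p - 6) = p - 1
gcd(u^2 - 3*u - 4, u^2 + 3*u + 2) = u + 1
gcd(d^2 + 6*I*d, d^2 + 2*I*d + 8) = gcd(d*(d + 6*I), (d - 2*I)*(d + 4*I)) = 1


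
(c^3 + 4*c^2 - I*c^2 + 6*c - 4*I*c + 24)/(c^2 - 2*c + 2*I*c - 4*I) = (c^2 + c*(4 - 3*I) - 12*I)/(c - 2)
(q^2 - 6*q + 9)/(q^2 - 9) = (q - 3)/(q + 3)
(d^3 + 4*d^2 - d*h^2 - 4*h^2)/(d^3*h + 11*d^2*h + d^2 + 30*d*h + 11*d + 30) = (d^3 + 4*d^2 - d*h^2 - 4*h^2)/(d^3*h + 11*d^2*h + d^2 + 30*d*h + 11*d + 30)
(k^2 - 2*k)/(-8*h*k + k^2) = (2 - k)/(8*h - k)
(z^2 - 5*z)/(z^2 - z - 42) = z*(5 - z)/(-z^2 + z + 42)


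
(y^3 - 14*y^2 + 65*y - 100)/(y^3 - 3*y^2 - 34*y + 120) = (y - 5)/(y + 6)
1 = 1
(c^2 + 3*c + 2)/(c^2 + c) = (c + 2)/c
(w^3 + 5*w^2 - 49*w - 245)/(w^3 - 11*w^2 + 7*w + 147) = (w^2 + 12*w + 35)/(w^2 - 4*w - 21)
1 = 1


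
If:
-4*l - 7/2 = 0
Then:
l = -7/8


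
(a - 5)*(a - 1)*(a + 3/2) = a^3 - 9*a^2/2 - 4*a + 15/2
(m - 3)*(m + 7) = m^2 + 4*m - 21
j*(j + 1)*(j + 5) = j^3 + 6*j^2 + 5*j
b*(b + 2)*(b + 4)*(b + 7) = b^4 + 13*b^3 + 50*b^2 + 56*b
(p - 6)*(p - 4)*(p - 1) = p^3 - 11*p^2 + 34*p - 24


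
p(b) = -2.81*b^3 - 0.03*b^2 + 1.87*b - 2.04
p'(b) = -8.43*b^2 - 0.06*b + 1.87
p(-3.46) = 107.53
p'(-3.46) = -98.84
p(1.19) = -4.59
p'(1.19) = -10.14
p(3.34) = -100.83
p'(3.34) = -92.37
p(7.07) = -983.35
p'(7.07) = -419.93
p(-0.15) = -2.31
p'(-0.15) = 1.69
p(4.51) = -251.99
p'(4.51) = -169.87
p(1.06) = -3.44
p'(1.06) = -7.67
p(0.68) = -1.67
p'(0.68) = -2.07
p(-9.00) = 2027.19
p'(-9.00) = -680.42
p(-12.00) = 4826.88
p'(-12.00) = -1211.33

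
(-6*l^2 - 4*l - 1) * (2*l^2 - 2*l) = -12*l^4 + 4*l^3 + 6*l^2 + 2*l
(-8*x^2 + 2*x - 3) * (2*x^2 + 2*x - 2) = -16*x^4 - 12*x^3 + 14*x^2 - 10*x + 6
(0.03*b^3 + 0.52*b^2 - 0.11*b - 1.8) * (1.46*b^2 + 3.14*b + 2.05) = 0.0438*b^5 + 0.8534*b^4 + 1.5337*b^3 - 1.9074*b^2 - 5.8775*b - 3.69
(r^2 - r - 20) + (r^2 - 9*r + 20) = 2*r^2 - 10*r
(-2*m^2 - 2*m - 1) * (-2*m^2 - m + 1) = 4*m^4 + 6*m^3 + 2*m^2 - m - 1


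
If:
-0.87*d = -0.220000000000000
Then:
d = 0.25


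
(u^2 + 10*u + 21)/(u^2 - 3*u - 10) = (u^2 + 10*u + 21)/(u^2 - 3*u - 10)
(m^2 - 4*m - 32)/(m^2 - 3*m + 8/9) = 9*(m^2 - 4*m - 32)/(9*m^2 - 27*m + 8)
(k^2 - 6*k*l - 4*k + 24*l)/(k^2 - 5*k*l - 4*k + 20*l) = (k - 6*l)/(k - 5*l)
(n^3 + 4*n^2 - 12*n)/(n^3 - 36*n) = (n - 2)/(n - 6)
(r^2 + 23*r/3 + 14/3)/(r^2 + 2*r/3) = (r + 7)/r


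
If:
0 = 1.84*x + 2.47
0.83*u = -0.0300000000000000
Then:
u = -0.04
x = -1.34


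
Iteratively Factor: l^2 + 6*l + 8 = (l + 2)*(l + 4)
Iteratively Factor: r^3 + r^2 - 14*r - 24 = (r + 3)*(r^2 - 2*r - 8) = (r - 4)*(r + 3)*(r + 2)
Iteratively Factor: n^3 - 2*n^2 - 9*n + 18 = (n - 2)*(n^2 - 9) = (n - 2)*(n + 3)*(n - 3)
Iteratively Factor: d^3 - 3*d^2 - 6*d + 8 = (d - 4)*(d^2 + d - 2) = (d - 4)*(d - 1)*(d + 2)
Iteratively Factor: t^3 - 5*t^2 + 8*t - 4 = (t - 1)*(t^2 - 4*t + 4) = (t - 2)*(t - 1)*(t - 2)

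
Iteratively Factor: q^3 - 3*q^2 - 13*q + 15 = (q + 3)*(q^2 - 6*q + 5) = (q - 5)*(q + 3)*(q - 1)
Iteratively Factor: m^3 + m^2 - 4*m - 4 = (m - 2)*(m^2 + 3*m + 2) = (m - 2)*(m + 2)*(m + 1)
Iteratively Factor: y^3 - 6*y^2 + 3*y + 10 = (y - 2)*(y^2 - 4*y - 5) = (y - 2)*(y + 1)*(y - 5)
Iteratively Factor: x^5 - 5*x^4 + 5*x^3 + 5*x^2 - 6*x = (x - 2)*(x^4 - 3*x^3 - x^2 + 3*x) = (x - 2)*(x + 1)*(x^3 - 4*x^2 + 3*x) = (x - 3)*(x - 2)*(x + 1)*(x^2 - x) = (x - 3)*(x - 2)*(x - 1)*(x + 1)*(x)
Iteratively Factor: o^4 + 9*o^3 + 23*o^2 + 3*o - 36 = (o + 3)*(o^3 + 6*o^2 + 5*o - 12) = (o + 3)*(o + 4)*(o^2 + 2*o - 3) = (o + 3)^2*(o + 4)*(o - 1)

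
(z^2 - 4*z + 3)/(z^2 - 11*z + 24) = (z - 1)/(z - 8)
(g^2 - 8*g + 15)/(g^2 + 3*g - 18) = (g - 5)/(g + 6)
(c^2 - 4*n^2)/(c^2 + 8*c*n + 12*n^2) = (c - 2*n)/(c + 6*n)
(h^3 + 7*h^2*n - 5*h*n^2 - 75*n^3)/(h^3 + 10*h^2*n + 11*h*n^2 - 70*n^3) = (h^2 + 2*h*n - 15*n^2)/(h^2 + 5*h*n - 14*n^2)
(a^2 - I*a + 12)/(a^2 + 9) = (a - 4*I)/(a - 3*I)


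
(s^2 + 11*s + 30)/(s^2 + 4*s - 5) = (s + 6)/(s - 1)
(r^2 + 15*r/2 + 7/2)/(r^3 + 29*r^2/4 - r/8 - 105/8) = 4*(2*r + 1)/(8*r^2 + 2*r - 15)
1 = 1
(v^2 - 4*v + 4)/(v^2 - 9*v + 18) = (v^2 - 4*v + 4)/(v^2 - 9*v + 18)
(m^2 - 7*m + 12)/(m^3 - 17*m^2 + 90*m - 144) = (m - 4)/(m^2 - 14*m + 48)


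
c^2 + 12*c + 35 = (c + 5)*(c + 7)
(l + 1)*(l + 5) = l^2 + 6*l + 5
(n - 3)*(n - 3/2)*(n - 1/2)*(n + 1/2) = n^4 - 9*n^3/2 + 17*n^2/4 + 9*n/8 - 9/8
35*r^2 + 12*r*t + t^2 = (5*r + t)*(7*r + t)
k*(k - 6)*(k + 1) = k^3 - 5*k^2 - 6*k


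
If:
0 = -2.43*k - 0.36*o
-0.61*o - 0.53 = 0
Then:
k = 0.13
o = -0.87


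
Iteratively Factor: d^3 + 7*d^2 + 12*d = (d + 3)*(d^2 + 4*d) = d*(d + 3)*(d + 4)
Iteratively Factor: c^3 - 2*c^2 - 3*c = (c - 3)*(c^2 + c) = (c - 3)*(c + 1)*(c)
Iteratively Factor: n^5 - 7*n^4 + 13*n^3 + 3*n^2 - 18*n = (n)*(n^4 - 7*n^3 + 13*n^2 + 3*n - 18) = n*(n - 3)*(n^3 - 4*n^2 + n + 6) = n*(n - 3)^2*(n^2 - n - 2) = n*(n - 3)^2*(n + 1)*(n - 2)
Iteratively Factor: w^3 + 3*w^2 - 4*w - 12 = (w + 2)*(w^2 + w - 6) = (w + 2)*(w + 3)*(w - 2)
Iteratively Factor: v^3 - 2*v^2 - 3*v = (v - 3)*(v^2 + v) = v*(v - 3)*(v + 1)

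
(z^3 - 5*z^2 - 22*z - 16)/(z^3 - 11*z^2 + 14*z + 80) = (z + 1)/(z - 5)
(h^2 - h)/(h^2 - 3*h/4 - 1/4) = 4*h/(4*h + 1)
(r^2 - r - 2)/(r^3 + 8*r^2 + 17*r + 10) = (r - 2)/(r^2 + 7*r + 10)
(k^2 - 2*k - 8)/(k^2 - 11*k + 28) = (k + 2)/(k - 7)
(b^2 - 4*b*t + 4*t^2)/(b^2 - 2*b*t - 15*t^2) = (-b^2 + 4*b*t - 4*t^2)/(-b^2 + 2*b*t + 15*t^2)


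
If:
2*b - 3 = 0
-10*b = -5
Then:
No Solution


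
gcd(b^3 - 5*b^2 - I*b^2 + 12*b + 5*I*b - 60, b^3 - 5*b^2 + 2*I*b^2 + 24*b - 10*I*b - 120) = b^2 + b*(-5 - 4*I) + 20*I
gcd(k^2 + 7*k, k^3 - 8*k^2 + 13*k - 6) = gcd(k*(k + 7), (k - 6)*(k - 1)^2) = 1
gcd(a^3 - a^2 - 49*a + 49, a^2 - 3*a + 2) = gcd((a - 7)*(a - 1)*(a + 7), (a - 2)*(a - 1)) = a - 1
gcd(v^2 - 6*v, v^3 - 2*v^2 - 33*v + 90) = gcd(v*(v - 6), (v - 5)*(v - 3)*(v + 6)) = 1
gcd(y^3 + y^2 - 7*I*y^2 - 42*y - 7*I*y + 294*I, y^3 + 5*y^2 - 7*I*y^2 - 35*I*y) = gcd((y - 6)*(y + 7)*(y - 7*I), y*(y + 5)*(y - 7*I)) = y - 7*I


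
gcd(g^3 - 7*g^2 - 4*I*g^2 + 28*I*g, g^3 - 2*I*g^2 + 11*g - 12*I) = g - 4*I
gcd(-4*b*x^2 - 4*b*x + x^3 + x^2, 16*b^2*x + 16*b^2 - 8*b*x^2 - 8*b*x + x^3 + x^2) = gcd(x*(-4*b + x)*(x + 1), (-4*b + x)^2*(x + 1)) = -4*b*x - 4*b + x^2 + x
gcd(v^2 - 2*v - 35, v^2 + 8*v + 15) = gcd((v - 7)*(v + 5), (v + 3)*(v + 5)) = v + 5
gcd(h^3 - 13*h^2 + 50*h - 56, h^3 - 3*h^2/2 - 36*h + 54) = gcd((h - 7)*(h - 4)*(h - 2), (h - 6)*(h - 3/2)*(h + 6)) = 1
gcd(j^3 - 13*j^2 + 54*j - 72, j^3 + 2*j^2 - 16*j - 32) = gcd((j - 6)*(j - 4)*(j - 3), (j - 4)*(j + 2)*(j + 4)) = j - 4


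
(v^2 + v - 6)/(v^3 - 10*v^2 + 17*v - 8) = (v^2 + v - 6)/(v^3 - 10*v^2 + 17*v - 8)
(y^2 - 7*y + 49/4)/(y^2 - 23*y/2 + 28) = (y - 7/2)/(y - 8)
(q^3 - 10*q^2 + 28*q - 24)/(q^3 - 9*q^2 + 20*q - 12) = (q - 2)/(q - 1)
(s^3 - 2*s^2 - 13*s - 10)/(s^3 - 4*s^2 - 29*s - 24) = (s^2 - 3*s - 10)/(s^2 - 5*s - 24)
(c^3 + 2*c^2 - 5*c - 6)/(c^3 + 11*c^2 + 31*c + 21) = (c - 2)/(c + 7)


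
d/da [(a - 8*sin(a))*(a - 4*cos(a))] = (a - 8*sin(a))*(4*sin(a) + 1) - (a - 4*cos(a))*(8*cos(a) - 1)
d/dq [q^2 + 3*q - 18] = 2*q + 3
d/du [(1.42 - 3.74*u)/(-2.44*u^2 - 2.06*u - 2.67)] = (-9.1256*u^2 + 6.9296*u + 12.911)/(5.9536*u^4 + 10.0528*u^3 + 17.2732*u^2 + 11.0004*u + 7.1289)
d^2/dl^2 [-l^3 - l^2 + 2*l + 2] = -6*l - 2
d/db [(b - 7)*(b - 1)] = 2*b - 8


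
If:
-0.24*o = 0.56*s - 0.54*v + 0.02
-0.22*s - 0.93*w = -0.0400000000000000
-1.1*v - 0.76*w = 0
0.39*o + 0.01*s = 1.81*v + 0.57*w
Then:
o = -0.09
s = -0.03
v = -0.03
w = 0.05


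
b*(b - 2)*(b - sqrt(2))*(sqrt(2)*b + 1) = sqrt(2)*b^4 - 2*sqrt(2)*b^3 - b^3 - sqrt(2)*b^2 + 2*b^2 + 2*sqrt(2)*b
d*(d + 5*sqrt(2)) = d^2 + 5*sqrt(2)*d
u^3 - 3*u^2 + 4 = (u - 2)^2*(u + 1)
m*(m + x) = m^2 + m*x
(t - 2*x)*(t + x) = t^2 - t*x - 2*x^2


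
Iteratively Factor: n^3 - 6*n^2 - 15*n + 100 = (n - 5)*(n^2 - n - 20) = (n - 5)*(n + 4)*(n - 5)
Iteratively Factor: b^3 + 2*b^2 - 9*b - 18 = (b + 3)*(b^2 - b - 6) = (b + 2)*(b + 3)*(b - 3)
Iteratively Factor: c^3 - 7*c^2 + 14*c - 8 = (c - 2)*(c^2 - 5*c + 4) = (c - 2)*(c - 1)*(c - 4)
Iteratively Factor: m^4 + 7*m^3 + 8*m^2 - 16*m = (m + 4)*(m^3 + 3*m^2 - 4*m) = (m - 1)*(m + 4)*(m^2 + 4*m) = m*(m - 1)*(m + 4)*(m + 4)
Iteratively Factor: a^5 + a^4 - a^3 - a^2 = (a)*(a^4 + a^3 - a^2 - a) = a^2*(a^3 + a^2 - a - 1) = a^2*(a - 1)*(a^2 + 2*a + 1) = a^2*(a - 1)*(a + 1)*(a + 1)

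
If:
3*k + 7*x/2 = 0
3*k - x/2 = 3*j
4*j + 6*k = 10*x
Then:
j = 0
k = 0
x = 0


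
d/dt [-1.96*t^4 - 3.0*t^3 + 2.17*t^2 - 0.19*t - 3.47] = -7.84*t^3 - 9.0*t^2 + 4.34*t - 0.19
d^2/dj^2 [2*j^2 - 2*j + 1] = 4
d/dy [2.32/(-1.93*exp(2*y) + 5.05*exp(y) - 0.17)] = (8.9552*exp(y) - 11.716)*exp(y)/(1.93*exp(2*y) - 5.05*exp(y) + 0.17)^2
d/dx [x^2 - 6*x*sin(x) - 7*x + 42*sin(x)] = -6*x*cos(x) + 2*x - 6*sin(x) + 42*cos(x) - 7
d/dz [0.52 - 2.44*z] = -2.44000000000000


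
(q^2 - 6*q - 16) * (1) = q^2 - 6*q - 16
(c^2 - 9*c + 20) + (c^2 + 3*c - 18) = 2*c^2 - 6*c + 2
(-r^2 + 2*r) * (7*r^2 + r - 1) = -7*r^4 + 13*r^3 + 3*r^2 - 2*r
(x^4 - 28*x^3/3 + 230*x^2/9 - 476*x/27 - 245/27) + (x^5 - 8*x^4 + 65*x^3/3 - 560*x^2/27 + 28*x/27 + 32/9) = x^5 - 7*x^4 + 37*x^3/3 + 130*x^2/27 - 448*x/27 - 149/27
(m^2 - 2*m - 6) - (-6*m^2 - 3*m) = 7*m^2 + m - 6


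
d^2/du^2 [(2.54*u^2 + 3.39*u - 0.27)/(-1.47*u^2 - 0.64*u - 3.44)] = (-9.87163799999999*u^3 + 80.56629*u^2 + 104.379408*u - 47.697328)/(3.176523*u^6 + 4.148928*u^5 + 24.106824*u^4 + 19.680256*u^3 + 56.413248*u^2 + 22.720512*u + 40.707584)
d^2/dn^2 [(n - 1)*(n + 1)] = 2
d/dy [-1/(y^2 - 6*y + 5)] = 2*(y - 3)/(y^2 - 6*y + 5)^2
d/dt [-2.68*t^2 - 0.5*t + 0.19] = -5.36*t - 0.5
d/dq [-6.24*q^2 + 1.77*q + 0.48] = 1.77 - 12.48*q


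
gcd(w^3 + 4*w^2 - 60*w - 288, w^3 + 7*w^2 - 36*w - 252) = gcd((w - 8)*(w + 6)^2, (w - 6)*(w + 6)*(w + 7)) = w + 6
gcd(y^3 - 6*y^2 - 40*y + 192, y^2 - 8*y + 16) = y - 4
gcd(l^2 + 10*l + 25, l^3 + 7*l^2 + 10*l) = l + 5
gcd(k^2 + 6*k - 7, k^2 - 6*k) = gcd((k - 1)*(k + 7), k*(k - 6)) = 1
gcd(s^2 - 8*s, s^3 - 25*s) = s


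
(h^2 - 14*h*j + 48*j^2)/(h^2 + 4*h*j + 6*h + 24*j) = (h^2 - 14*h*j + 48*j^2)/(h^2 + 4*h*j + 6*h + 24*j)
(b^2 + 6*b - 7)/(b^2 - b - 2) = (-b^2 - 6*b + 7)/(-b^2 + b + 2)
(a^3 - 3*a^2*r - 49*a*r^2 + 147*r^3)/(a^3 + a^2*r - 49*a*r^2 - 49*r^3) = (a - 3*r)/(a + r)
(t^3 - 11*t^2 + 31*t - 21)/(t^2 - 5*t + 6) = (t^2 - 8*t + 7)/(t - 2)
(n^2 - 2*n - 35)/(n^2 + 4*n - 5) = (n - 7)/(n - 1)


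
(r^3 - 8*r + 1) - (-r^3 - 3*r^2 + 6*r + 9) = 2*r^3 + 3*r^2 - 14*r - 8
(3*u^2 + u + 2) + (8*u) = 3*u^2 + 9*u + 2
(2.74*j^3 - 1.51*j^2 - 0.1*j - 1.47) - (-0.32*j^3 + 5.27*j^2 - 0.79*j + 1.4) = 3.06*j^3 - 6.78*j^2 + 0.69*j - 2.87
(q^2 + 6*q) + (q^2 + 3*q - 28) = 2*q^2 + 9*q - 28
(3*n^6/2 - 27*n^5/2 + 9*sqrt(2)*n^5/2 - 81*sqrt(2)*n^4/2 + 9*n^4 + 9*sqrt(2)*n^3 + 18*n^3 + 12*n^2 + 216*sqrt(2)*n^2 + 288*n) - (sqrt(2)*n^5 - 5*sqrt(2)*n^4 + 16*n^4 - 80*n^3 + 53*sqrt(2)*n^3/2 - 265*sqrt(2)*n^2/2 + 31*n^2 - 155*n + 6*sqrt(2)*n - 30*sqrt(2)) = 3*n^6/2 - 27*n^5/2 + 7*sqrt(2)*n^5/2 - 71*sqrt(2)*n^4/2 - 7*n^4 - 35*sqrt(2)*n^3/2 + 98*n^3 - 19*n^2 + 697*sqrt(2)*n^2/2 - 6*sqrt(2)*n + 443*n + 30*sqrt(2)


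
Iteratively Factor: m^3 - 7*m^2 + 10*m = (m)*(m^2 - 7*m + 10) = m*(m - 2)*(m - 5)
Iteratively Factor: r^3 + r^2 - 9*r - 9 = (r - 3)*(r^2 + 4*r + 3) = (r - 3)*(r + 3)*(r + 1)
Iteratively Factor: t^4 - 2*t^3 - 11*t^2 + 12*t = (t)*(t^3 - 2*t^2 - 11*t + 12) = t*(t + 3)*(t^2 - 5*t + 4) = t*(t - 4)*(t + 3)*(t - 1)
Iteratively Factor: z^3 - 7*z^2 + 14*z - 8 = (z - 4)*(z^2 - 3*z + 2) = (z - 4)*(z - 2)*(z - 1)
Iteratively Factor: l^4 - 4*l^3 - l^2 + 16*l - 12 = (l - 3)*(l^3 - l^2 - 4*l + 4) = (l - 3)*(l - 1)*(l^2 - 4) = (l - 3)*(l - 2)*(l - 1)*(l + 2)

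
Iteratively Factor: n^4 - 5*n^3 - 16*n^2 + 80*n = (n - 5)*(n^3 - 16*n) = n*(n - 5)*(n^2 - 16) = n*(n - 5)*(n - 4)*(n + 4)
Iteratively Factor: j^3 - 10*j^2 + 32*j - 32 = (j - 2)*(j^2 - 8*j + 16) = (j - 4)*(j - 2)*(j - 4)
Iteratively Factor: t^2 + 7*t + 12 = (t + 3)*(t + 4)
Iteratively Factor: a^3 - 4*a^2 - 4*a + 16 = (a - 2)*(a^2 - 2*a - 8) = (a - 2)*(a + 2)*(a - 4)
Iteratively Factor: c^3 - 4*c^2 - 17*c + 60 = (c - 5)*(c^2 + c - 12) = (c - 5)*(c - 3)*(c + 4)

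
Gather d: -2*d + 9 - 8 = 1 - 2*d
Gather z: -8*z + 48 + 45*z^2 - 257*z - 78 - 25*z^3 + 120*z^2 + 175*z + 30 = -25*z^3 + 165*z^2 - 90*z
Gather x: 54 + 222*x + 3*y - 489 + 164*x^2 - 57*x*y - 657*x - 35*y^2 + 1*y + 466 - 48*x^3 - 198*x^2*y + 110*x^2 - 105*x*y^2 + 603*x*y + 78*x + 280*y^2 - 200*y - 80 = -48*x^3 + x^2*(274 - 198*y) + x*(-105*y^2 + 546*y - 357) + 245*y^2 - 196*y - 49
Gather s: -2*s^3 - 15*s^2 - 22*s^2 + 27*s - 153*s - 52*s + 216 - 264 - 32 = -2*s^3 - 37*s^2 - 178*s - 80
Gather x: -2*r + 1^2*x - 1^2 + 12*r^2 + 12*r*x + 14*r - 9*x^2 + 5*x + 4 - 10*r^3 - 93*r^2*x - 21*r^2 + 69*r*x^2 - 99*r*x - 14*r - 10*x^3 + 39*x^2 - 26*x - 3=-10*r^3 - 9*r^2 - 2*r - 10*x^3 + x^2*(69*r + 30) + x*(-93*r^2 - 87*r - 20)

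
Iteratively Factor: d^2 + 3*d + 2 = (d + 2)*(d + 1)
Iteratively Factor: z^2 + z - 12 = (z - 3)*(z + 4)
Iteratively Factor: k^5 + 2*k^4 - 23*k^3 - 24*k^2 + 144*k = (k - 3)*(k^4 + 5*k^3 - 8*k^2 - 48*k) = (k - 3)^2*(k^3 + 8*k^2 + 16*k) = (k - 3)^2*(k + 4)*(k^2 + 4*k) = k*(k - 3)^2*(k + 4)*(k + 4)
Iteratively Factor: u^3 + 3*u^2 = (u)*(u^2 + 3*u) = u^2*(u + 3)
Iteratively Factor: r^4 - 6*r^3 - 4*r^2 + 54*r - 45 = (r - 5)*(r^3 - r^2 - 9*r + 9) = (r - 5)*(r + 3)*(r^2 - 4*r + 3) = (r - 5)*(r - 1)*(r + 3)*(r - 3)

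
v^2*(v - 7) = v^3 - 7*v^2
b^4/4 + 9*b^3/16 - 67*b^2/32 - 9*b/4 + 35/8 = (b/4 + 1/2)*(b - 2)*(b - 5/4)*(b + 7/2)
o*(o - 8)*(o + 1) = o^3 - 7*o^2 - 8*o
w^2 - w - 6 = (w - 3)*(w + 2)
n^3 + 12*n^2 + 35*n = n*(n + 5)*(n + 7)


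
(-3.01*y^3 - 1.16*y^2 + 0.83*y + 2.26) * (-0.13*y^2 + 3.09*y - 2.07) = 0.3913*y^5 - 9.1501*y^4 + 2.5384*y^3 + 4.6721*y^2 + 5.2653*y - 4.6782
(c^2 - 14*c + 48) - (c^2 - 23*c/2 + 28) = 20 - 5*c/2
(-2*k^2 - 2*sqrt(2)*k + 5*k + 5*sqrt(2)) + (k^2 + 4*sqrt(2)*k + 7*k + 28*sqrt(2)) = -k^2 + 2*sqrt(2)*k + 12*k + 33*sqrt(2)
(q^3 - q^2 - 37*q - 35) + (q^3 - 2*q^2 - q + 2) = 2*q^3 - 3*q^2 - 38*q - 33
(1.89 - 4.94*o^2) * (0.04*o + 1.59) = -0.1976*o^3 - 7.8546*o^2 + 0.0756*o + 3.0051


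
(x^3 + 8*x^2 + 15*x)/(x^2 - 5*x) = (x^2 + 8*x + 15)/(x - 5)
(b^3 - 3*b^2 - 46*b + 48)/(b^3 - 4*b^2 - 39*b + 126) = (b^2 - 9*b + 8)/(b^2 - 10*b + 21)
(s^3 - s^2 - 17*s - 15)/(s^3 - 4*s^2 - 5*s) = (s + 3)/s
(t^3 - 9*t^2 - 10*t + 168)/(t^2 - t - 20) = (t^2 - 13*t + 42)/(t - 5)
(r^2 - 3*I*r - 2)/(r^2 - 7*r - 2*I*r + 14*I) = (r - I)/(r - 7)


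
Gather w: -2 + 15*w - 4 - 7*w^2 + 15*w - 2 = -7*w^2 + 30*w - 8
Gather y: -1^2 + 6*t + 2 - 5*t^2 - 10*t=-5*t^2 - 4*t + 1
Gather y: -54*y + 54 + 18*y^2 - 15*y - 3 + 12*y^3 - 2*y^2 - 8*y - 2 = 12*y^3 + 16*y^2 - 77*y + 49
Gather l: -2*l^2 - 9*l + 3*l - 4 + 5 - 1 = -2*l^2 - 6*l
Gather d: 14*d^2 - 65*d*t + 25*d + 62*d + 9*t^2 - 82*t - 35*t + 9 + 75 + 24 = 14*d^2 + d*(87 - 65*t) + 9*t^2 - 117*t + 108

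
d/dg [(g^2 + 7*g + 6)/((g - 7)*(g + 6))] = -8/(g^2 - 14*g + 49)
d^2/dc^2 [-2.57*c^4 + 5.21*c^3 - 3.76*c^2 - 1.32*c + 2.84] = -30.84*c^2 + 31.26*c - 7.52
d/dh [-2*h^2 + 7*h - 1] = 7 - 4*h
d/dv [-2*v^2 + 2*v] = 2 - 4*v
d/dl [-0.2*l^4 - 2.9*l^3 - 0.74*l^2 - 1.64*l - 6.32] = -0.8*l^3 - 8.7*l^2 - 1.48*l - 1.64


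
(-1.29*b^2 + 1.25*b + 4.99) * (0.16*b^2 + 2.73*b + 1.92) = -0.2064*b^4 - 3.3217*b^3 + 1.7341*b^2 + 16.0227*b + 9.5808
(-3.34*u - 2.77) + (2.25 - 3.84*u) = -7.18*u - 0.52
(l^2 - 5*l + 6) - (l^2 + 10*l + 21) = -15*l - 15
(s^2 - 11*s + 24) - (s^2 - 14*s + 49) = 3*s - 25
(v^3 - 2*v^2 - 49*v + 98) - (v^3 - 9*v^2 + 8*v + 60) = 7*v^2 - 57*v + 38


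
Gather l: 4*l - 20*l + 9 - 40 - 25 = -16*l - 56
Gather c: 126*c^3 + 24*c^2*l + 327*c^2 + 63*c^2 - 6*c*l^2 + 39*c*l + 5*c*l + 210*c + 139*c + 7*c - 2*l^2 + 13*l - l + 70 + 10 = 126*c^3 + c^2*(24*l + 390) + c*(-6*l^2 + 44*l + 356) - 2*l^2 + 12*l + 80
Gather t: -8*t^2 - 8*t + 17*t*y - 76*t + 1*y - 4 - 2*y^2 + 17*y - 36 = -8*t^2 + t*(17*y - 84) - 2*y^2 + 18*y - 40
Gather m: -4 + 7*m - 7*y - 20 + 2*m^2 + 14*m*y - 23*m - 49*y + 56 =2*m^2 + m*(14*y - 16) - 56*y + 32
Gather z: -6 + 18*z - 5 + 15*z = 33*z - 11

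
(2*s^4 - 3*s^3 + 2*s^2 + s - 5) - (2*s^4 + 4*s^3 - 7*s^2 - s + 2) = -7*s^3 + 9*s^2 + 2*s - 7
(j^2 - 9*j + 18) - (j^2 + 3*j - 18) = 36 - 12*j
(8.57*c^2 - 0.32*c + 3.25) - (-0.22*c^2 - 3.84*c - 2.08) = 8.79*c^2 + 3.52*c + 5.33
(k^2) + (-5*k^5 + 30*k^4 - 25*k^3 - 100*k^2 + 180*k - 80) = -5*k^5 + 30*k^4 - 25*k^3 - 99*k^2 + 180*k - 80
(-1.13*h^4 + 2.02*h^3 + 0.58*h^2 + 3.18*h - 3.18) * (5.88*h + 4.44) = -6.6444*h^5 + 6.8604*h^4 + 12.3792*h^3 + 21.2736*h^2 - 4.5792*h - 14.1192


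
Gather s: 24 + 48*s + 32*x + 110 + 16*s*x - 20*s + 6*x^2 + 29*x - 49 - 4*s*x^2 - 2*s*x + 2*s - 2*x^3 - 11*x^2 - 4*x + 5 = s*(-4*x^2 + 14*x + 30) - 2*x^3 - 5*x^2 + 57*x + 90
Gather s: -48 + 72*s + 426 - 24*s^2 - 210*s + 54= -24*s^2 - 138*s + 432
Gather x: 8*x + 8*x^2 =8*x^2 + 8*x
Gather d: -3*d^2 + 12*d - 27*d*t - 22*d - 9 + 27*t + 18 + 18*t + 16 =-3*d^2 + d*(-27*t - 10) + 45*t + 25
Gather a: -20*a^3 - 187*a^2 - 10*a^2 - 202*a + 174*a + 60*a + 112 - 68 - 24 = -20*a^3 - 197*a^2 + 32*a + 20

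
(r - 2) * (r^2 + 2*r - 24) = r^3 - 28*r + 48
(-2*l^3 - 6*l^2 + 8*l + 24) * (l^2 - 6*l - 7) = -2*l^5 + 6*l^4 + 58*l^3 + 18*l^2 - 200*l - 168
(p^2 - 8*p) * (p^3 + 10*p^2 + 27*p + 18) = p^5 + 2*p^4 - 53*p^3 - 198*p^2 - 144*p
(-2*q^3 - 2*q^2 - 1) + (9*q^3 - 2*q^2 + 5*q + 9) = 7*q^3 - 4*q^2 + 5*q + 8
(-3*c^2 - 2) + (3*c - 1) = -3*c^2 + 3*c - 3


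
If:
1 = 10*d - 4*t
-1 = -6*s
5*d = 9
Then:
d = 9/5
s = 1/6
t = 17/4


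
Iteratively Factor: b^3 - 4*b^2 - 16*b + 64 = (b + 4)*(b^2 - 8*b + 16) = (b - 4)*(b + 4)*(b - 4)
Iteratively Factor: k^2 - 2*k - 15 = (k - 5)*(k + 3)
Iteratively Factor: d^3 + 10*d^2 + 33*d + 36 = (d + 3)*(d^2 + 7*d + 12) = (d + 3)^2*(d + 4)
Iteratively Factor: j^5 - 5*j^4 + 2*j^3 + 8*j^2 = (j + 1)*(j^4 - 6*j^3 + 8*j^2) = j*(j + 1)*(j^3 - 6*j^2 + 8*j) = j*(j - 4)*(j + 1)*(j^2 - 2*j) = j^2*(j - 4)*(j + 1)*(j - 2)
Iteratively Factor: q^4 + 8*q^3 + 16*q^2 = (q)*(q^3 + 8*q^2 + 16*q) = q^2*(q^2 + 8*q + 16) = q^2*(q + 4)*(q + 4)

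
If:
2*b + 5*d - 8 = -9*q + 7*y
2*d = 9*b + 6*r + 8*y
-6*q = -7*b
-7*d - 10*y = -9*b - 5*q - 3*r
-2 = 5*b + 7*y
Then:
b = 12/155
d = 144/155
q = 14/155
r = 422/651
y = -74/217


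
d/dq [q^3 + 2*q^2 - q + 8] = 3*q^2 + 4*q - 1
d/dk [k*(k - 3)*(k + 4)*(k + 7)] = 4*k^3 + 24*k^2 - 10*k - 84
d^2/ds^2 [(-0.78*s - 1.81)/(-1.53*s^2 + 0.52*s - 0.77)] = ((0.78*s + 1.81)*(3.06*s - 0.52)*(6.12*s - 1.04) - (7.1604*s + 4.7274)*(1.53*s^2 - 0.52*s + 0.77))/(1.53*s^2 - 0.52*s + 0.77)^3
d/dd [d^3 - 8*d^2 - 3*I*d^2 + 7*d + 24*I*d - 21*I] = 3*d^2 - 16*d - 6*I*d + 7 + 24*I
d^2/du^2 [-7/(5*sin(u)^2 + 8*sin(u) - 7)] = 14*(50*sin(u)^4 + 60*sin(u)^3 + 27*sin(u)^2 - 92*sin(u) - 99)/(5*sin(u)^2 + 8*sin(u) - 7)^3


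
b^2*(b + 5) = b^3 + 5*b^2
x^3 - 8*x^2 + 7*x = x*(x - 7)*(x - 1)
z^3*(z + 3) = z^4 + 3*z^3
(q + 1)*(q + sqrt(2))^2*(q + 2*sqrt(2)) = q^4 + q^3 + 4*sqrt(2)*q^3 + 4*sqrt(2)*q^2 + 10*q^2 + 4*sqrt(2)*q + 10*q + 4*sqrt(2)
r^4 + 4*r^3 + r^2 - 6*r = r*(r - 1)*(r + 2)*(r + 3)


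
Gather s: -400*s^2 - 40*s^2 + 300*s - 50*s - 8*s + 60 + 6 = -440*s^2 + 242*s + 66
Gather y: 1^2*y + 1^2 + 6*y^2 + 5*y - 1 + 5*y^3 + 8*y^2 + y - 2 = 5*y^3 + 14*y^2 + 7*y - 2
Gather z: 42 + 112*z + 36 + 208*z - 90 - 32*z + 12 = 288*z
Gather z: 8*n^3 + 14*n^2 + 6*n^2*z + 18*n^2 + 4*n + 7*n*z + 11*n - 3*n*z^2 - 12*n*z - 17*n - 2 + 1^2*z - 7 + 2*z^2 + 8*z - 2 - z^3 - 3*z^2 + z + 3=8*n^3 + 32*n^2 - 2*n - z^3 + z^2*(-3*n - 1) + z*(6*n^2 - 5*n + 10) - 8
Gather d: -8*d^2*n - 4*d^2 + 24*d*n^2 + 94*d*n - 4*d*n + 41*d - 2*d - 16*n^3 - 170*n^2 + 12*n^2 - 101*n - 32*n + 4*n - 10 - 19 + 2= d^2*(-8*n - 4) + d*(24*n^2 + 90*n + 39) - 16*n^3 - 158*n^2 - 129*n - 27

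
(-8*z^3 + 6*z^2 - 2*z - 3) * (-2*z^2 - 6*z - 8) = 16*z^5 + 36*z^4 + 32*z^3 - 30*z^2 + 34*z + 24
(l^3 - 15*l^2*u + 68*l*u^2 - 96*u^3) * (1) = l^3 - 15*l^2*u + 68*l*u^2 - 96*u^3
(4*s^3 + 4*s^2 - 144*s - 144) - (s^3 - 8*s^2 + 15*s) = 3*s^3 + 12*s^2 - 159*s - 144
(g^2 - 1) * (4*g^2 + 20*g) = 4*g^4 + 20*g^3 - 4*g^2 - 20*g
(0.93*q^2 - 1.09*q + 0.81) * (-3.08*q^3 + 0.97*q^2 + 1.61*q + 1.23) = -2.8644*q^5 + 4.2593*q^4 - 2.0548*q^3 + 0.1747*q^2 - 0.0365999999999997*q + 0.9963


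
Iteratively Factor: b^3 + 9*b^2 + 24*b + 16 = (b + 1)*(b^2 + 8*b + 16) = (b + 1)*(b + 4)*(b + 4)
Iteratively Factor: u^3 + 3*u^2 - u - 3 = (u + 3)*(u^2 - 1) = (u + 1)*(u + 3)*(u - 1)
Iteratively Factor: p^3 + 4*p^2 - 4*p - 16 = (p - 2)*(p^2 + 6*p + 8) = (p - 2)*(p + 4)*(p + 2)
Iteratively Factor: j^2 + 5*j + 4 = (j + 4)*(j + 1)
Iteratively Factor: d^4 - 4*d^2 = (d + 2)*(d^3 - 2*d^2) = d*(d + 2)*(d^2 - 2*d) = d*(d - 2)*(d + 2)*(d)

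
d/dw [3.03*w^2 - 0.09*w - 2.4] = 6.06*w - 0.09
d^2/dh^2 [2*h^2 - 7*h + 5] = 4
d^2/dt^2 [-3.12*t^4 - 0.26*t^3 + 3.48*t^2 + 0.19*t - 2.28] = -37.44*t^2 - 1.56*t + 6.96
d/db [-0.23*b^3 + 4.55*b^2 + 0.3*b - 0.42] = -0.69*b^2 + 9.1*b + 0.3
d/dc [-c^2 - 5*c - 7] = -2*c - 5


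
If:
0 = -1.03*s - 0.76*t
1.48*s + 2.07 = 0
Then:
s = -1.40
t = 1.90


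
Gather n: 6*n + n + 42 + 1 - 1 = 7*n + 42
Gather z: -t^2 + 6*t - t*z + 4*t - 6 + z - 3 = -t^2 + 10*t + z*(1 - t) - 9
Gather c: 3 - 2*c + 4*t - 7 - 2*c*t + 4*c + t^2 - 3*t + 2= c*(2 - 2*t) + t^2 + t - 2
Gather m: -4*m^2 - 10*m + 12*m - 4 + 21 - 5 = -4*m^2 + 2*m + 12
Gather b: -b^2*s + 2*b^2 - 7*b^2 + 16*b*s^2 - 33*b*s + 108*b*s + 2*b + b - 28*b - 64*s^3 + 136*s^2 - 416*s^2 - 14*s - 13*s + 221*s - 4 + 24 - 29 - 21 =b^2*(-s - 5) + b*(16*s^2 + 75*s - 25) - 64*s^3 - 280*s^2 + 194*s - 30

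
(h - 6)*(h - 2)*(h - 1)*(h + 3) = h^4 - 6*h^3 - 7*h^2 + 48*h - 36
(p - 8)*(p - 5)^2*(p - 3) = p^4 - 21*p^3 + 159*p^2 - 515*p + 600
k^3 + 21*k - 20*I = (k - 4*I)*(k - I)*(k + 5*I)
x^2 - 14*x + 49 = (x - 7)^2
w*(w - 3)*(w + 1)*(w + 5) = w^4 + 3*w^3 - 13*w^2 - 15*w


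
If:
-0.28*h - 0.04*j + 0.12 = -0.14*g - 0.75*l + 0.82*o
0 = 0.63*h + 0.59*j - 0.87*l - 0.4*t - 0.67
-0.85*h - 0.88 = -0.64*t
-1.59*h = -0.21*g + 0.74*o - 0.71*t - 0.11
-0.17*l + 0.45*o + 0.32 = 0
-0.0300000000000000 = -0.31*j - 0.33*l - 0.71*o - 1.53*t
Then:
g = -11.52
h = -1.81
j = 4.30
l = 1.31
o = -0.22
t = -1.03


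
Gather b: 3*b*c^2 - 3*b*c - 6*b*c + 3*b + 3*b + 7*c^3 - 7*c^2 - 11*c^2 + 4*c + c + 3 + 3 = b*(3*c^2 - 9*c + 6) + 7*c^3 - 18*c^2 + 5*c + 6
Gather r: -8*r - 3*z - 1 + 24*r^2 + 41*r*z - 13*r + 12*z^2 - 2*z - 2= 24*r^2 + r*(41*z - 21) + 12*z^2 - 5*z - 3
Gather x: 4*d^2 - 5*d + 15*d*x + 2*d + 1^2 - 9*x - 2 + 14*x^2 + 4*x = 4*d^2 - 3*d + 14*x^2 + x*(15*d - 5) - 1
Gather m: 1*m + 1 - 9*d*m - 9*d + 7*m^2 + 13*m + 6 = -9*d + 7*m^2 + m*(14 - 9*d) + 7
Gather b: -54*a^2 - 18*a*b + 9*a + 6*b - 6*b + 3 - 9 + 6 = -54*a^2 - 18*a*b + 9*a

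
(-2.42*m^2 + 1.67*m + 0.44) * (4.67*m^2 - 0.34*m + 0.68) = -11.3014*m^4 + 8.6217*m^3 - 0.1586*m^2 + 0.986*m + 0.2992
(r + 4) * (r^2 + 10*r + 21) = r^3 + 14*r^2 + 61*r + 84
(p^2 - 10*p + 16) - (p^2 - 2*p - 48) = 64 - 8*p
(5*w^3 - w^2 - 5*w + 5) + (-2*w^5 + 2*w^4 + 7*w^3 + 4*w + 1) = -2*w^5 + 2*w^4 + 12*w^3 - w^2 - w + 6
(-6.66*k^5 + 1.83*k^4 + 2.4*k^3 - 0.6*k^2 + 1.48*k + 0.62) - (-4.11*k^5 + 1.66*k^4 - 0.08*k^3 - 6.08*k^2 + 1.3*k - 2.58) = -2.55*k^5 + 0.17*k^4 + 2.48*k^3 + 5.48*k^2 + 0.18*k + 3.2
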